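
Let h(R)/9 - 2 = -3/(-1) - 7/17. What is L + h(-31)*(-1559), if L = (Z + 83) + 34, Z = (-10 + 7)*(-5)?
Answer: -1092174/17 ≈ -64246.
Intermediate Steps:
h(R) = 702/17 (h(R) = 18 + 9*(-3/(-1) - 7/17) = 18 + 9*(-3*(-1) - 7*1/17) = 18 + 9*(3 - 7/17) = 18 + 9*(44/17) = 18 + 396/17 = 702/17)
Z = 15 (Z = -3*(-5) = 15)
L = 132 (L = (15 + 83) + 34 = 98 + 34 = 132)
L + h(-31)*(-1559) = 132 + (702/17)*(-1559) = 132 - 1094418/17 = -1092174/17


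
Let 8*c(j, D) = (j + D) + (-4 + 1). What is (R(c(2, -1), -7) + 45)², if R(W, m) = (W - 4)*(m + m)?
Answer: 43681/4 ≈ 10920.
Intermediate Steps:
c(j, D) = -3/8 + D/8 + j/8 (c(j, D) = ((j + D) + (-4 + 1))/8 = ((D + j) - 3)/8 = (-3 + D + j)/8 = -3/8 + D/8 + j/8)
R(W, m) = 2*m*(-4 + W) (R(W, m) = (-4 + W)*(2*m) = 2*m*(-4 + W))
(R(c(2, -1), -7) + 45)² = (2*(-7)*(-4 + (-3/8 + (⅛)*(-1) + (⅛)*2)) + 45)² = (2*(-7)*(-4 + (-3/8 - ⅛ + ¼)) + 45)² = (2*(-7)*(-4 - ¼) + 45)² = (2*(-7)*(-17/4) + 45)² = (119/2 + 45)² = (209/2)² = 43681/4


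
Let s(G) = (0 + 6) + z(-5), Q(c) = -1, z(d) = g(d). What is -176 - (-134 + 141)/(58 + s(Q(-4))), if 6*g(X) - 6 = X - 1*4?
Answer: -22366/127 ≈ -176.11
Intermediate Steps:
g(X) = ⅓ + X/6 (g(X) = 1 + (X - 1*4)/6 = 1 + (X - 4)/6 = 1 + (-4 + X)/6 = 1 + (-⅔ + X/6) = ⅓ + X/6)
z(d) = ⅓ + d/6
s(G) = 11/2 (s(G) = (0 + 6) + (⅓ + (⅙)*(-5)) = 6 + (⅓ - ⅚) = 6 - ½ = 11/2)
-176 - (-134 + 141)/(58 + s(Q(-4))) = -176 - (-134 + 141)/(58 + 11/2) = -176 - 7/127/2 = -176 - 7*2/127 = -176 - 1*14/127 = -176 - 14/127 = -22366/127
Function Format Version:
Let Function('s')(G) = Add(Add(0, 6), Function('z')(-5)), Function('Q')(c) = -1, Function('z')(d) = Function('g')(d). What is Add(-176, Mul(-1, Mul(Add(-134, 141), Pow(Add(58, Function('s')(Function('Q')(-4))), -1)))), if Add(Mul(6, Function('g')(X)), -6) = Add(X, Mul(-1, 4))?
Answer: Rational(-22366, 127) ≈ -176.11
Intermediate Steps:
Function('g')(X) = Add(Rational(1, 3), Mul(Rational(1, 6), X)) (Function('g')(X) = Add(1, Mul(Rational(1, 6), Add(X, Mul(-1, 4)))) = Add(1, Mul(Rational(1, 6), Add(X, -4))) = Add(1, Mul(Rational(1, 6), Add(-4, X))) = Add(1, Add(Rational(-2, 3), Mul(Rational(1, 6), X))) = Add(Rational(1, 3), Mul(Rational(1, 6), X)))
Function('z')(d) = Add(Rational(1, 3), Mul(Rational(1, 6), d))
Function('s')(G) = Rational(11, 2) (Function('s')(G) = Add(Add(0, 6), Add(Rational(1, 3), Mul(Rational(1, 6), -5))) = Add(6, Add(Rational(1, 3), Rational(-5, 6))) = Add(6, Rational(-1, 2)) = Rational(11, 2))
Add(-176, Mul(-1, Mul(Add(-134, 141), Pow(Add(58, Function('s')(Function('Q')(-4))), -1)))) = Add(-176, Mul(-1, Mul(Add(-134, 141), Pow(Add(58, Rational(11, 2)), -1)))) = Add(-176, Mul(-1, Mul(7, Pow(Rational(127, 2), -1)))) = Add(-176, Mul(-1, Mul(7, Rational(2, 127)))) = Add(-176, Mul(-1, Rational(14, 127))) = Add(-176, Rational(-14, 127)) = Rational(-22366, 127)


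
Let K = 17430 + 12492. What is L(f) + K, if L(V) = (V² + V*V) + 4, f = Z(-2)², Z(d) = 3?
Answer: 30088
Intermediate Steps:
f = 9 (f = 3² = 9)
L(V) = 4 + 2*V² (L(V) = (V² + V²) + 4 = 2*V² + 4 = 4 + 2*V²)
K = 29922
L(f) + K = (4 + 2*9²) + 29922 = (4 + 2*81) + 29922 = (4 + 162) + 29922 = 166 + 29922 = 30088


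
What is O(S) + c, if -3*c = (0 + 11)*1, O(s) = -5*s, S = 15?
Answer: -236/3 ≈ -78.667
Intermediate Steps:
c = -11/3 (c = -(0 + 11)/3 = -11/3 ≈ -3.6667)
O(S) + c = -5*15 - 11/3 = -75 - 11/3 = -236/3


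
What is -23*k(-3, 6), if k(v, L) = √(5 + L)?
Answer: -23*√11 ≈ -76.282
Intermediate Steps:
-23*k(-3, 6) = -23*√(5 + 6) = -23*√11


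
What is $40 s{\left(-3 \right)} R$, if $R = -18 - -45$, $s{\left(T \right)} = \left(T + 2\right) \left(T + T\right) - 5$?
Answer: $1080$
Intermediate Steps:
$s{\left(T \right)} = -5 + 2 T \left(2 + T\right)$ ($s{\left(T \right)} = \left(2 + T\right) 2 T - 5 = 2 T \left(2 + T\right) - 5 = -5 + 2 T \left(2 + T\right)$)
$R = 27$ ($R = -18 + 45 = 27$)
$40 s{\left(-3 \right)} R = 40 \left(-5 + 2 \left(-3\right)^{2} + 4 \left(-3\right)\right) 27 = 40 \left(-5 + 2 \cdot 9 - 12\right) 27 = 40 \left(-5 + 18 - 12\right) 27 = 40 \cdot 1 \cdot 27 = 40 \cdot 27 = 1080$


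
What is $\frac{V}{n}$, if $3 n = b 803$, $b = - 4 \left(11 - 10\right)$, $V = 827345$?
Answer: $- \frac{2482035}{3212} \approx -772.74$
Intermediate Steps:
$b = -4$ ($b = \left(-4\right) 1 = -4$)
$n = - \frac{3212}{3}$ ($n = \frac{\left(-4\right) 803}{3} = \frac{1}{3} \left(-3212\right) = - \frac{3212}{3} \approx -1070.7$)
$\frac{V}{n} = \frac{827345}{- \frac{3212}{3}} = 827345 \left(- \frac{3}{3212}\right) = - \frac{2482035}{3212}$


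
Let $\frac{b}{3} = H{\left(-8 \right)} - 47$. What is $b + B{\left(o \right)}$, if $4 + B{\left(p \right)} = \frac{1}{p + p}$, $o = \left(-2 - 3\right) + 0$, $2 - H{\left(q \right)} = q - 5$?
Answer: $- \frac{1001}{10} \approx -100.1$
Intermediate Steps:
$H{\left(q \right)} = 7 - q$ ($H{\left(q \right)} = 2 - \left(q - 5\right) = 2 - \left(-5 + q\right) = 7 - q$)
$o = -5$ ($o = -5 + 0 = -5$)
$B{\left(p \right)} = -4 + \frac{1}{2 p}$ ($B{\left(p \right)} = -4 + \frac{1}{p + p} = -4 + \frac{1}{2 p}$)
$b = -96$ ($b = 3 \left(\left(7 - -8\right) - 47\right) = 3 \left(\left(7 + 8\right) - 47\right) = 3 \left(15 - 47\right) = 3 \left(-32\right) = -96$)
$b + B{\left(o \right)} = -96 - \left(4 - \frac{1}{2 \left(-5\right)}\right) = -96 + \left(-4 + \frac{1}{2} \left(- \frac{1}{5}\right)\right) = -96 - \frac{41}{10} = - \frac{1001}{10}$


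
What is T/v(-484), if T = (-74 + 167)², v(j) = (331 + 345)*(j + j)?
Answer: -8649/654368 ≈ -0.013217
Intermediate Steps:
v(j) = 1352*j (v(j) = 676*(2*j) = 1352*j)
T = 8649 (T = 93² = 8649)
T/v(-484) = 8649/((1352*(-484))) = 8649/(-654368) = 8649*(-1/654368) = -8649/654368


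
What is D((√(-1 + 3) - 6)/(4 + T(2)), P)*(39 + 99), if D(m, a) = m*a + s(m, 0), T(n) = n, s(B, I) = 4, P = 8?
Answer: -552 + 184*√2 ≈ -291.78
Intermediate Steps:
D(m, a) = 4 + a*m (D(m, a) = m*a + 4 = a*m + 4 = 4 + a*m)
D((√(-1 + 3) - 6)/(4 + T(2)), P)*(39 + 99) = (4 + 8*((√(-1 + 3) - 6)/(4 + 2)))*(39 + 99) = (4 + 8*((√2 - 6)/6))*138 = (4 + 8*((-6 + √2)*(⅙)))*138 = (4 + 8*(-1 + √2/6))*138 = (4 + (-8 + 4*√2/3))*138 = (-4 + 4*√2/3)*138 = -552 + 184*√2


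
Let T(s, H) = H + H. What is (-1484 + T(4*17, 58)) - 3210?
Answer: -4578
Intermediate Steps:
T(s, H) = 2*H
(-1484 + T(4*17, 58)) - 3210 = (-1484 + 2*58) - 3210 = (-1484 + 116) - 3210 = -1368 - 3210 = -4578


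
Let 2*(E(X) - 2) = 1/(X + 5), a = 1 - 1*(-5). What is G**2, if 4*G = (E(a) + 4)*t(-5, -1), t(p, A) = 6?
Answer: 159201/1936 ≈ 82.232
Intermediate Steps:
a = 6 (a = 1 + 5 = 6)
E(X) = 2 + 1/(2*(5 + X)) (E(X) = 2 + 1/(2*(X + 5)) = 2 + 1/(2*(5 + X)))
G = 399/44 (G = (((21 + 4*6)/(2*(5 + 6)) + 4)*6)/4 = (((1/2)*(21 + 24)/11 + 4)*6)/4 = (((1/2)*(1/11)*45 + 4)*6)/4 = ((45/22 + 4)*6)/4 = ((133/22)*6)/4 = (1/4)*(399/11) = 399/44 ≈ 9.0682)
G**2 = (399/44)**2 = 159201/1936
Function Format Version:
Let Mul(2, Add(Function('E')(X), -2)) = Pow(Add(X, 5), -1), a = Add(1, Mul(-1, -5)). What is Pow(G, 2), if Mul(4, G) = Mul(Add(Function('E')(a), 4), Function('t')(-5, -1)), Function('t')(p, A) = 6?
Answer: Rational(159201, 1936) ≈ 82.232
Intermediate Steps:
a = 6 (a = Add(1, 5) = 6)
Function('E')(X) = Add(2, Mul(Rational(1, 2), Pow(Add(5, X), -1))) (Function('E')(X) = Add(2, Mul(Rational(1, 2), Pow(Add(X, 5), -1))) = Add(2, Mul(Rational(1, 2), Pow(Add(5, X), -1))))
G = Rational(399, 44) (G = Mul(Rational(1, 4), Mul(Add(Mul(Rational(1, 2), Pow(Add(5, 6), -1), Add(21, Mul(4, 6))), 4), 6)) = Mul(Rational(1, 4), Mul(Add(Mul(Rational(1, 2), Pow(11, -1), Add(21, 24)), 4), 6)) = Mul(Rational(1, 4), Mul(Add(Mul(Rational(1, 2), Rational(1, 11), 45), 4), 6)) = Mul(Rational(1, 4), Mul(Add(Rational(45, 22), 4), 6)) = Mul(Rational(1, 4), Mul(Rational(133, 22), 6)) = Mul(Rational(1, 4), Rational(399, 11)) = Rational(399, 44) ≈ 9.0682)
Pow(G, 2) = Pow(Rational(399, 44), 2) = Rational(159201, 1936)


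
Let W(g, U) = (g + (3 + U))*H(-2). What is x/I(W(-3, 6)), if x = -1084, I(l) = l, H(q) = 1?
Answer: -542/3 ≈ -180.67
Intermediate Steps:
W(g, U) = 3 + U + g (W(g, U) = (g + (3 + U))*1 = (3 + U + g)*1 = 3 + U + g)
x/I(W(-3, 6)) = -1084/(3 + 6 - 3) = -1084/6 = -1084*1/6 = -542/3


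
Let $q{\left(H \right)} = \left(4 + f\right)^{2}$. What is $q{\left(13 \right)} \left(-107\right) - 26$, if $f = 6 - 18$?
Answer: $-6874$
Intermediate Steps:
$f = -12$ ($f = 6 - 18 = -12$)
$q{\left(H \right)} = 64$ ($q{\left(H \right)} = \left(4 - 12\right)^{2} = \left(-8\right)^{2} = 64$)
$q{\left(13 \right)} \left(-107\right) - 26 = 64 \left(-107\right) - 26 = -6848 - 26 = -6874$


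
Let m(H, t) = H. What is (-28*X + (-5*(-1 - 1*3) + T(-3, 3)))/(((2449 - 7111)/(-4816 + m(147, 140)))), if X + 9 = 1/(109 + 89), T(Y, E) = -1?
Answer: 17885605/65934 ≈ 271.27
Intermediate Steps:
X = -1781/198 (X = -9 + 1/(109 + 89) = -9 + 1/198 = -1781/198 ≈ -8.9949)
(-28*X + (-5*(-1 - 1*3) + T(-3, 3)))/(((2449 - 7111)/(-4816 + m(147, 140)))) = (-28*(-1781/198) + (-5*(-1 - 1*3) - 1))/(((2449 - 7111)/(-4816 + 147))) = (24934/99 + (-5*(-1 - 3) - 1))/((-4662/(-4669))) = (24934/99 + (-5*(-4) - 1))/((-4662*(-1/4669))) = (24934/99 + (20 - 1))/(666/667) = (24934/99 + 19)*(667/666) = (26815/99)*(667/666) = 17885605/65934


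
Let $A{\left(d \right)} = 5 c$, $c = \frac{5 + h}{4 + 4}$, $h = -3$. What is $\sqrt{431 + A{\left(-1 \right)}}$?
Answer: $\frac{\sqrt{1729}}{2} \approx 20.791$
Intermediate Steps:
$c = \frac{1}{4}$ ($c = \frac{5 - 3}{4 + 4} = \frac{2}{8} = 2 \cdot \frac{1}{8} = \frac{1}{4} \approx 0.25$)
$A{\left(d \right)} = \frac{5}{4}$ ($A{\left(d \right)} = 5 \cdot \frac{1}{4} = \frac{5}{4}$)
$\sqrt{431 + A{\left(-1 \right)}} = \sqrt{431 + \frac{5}{4}} = \sqrt{\frac{1729}{4}} = \frac{\sqrt{1729}}{2}$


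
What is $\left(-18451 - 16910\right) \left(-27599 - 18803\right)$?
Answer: $1640821122$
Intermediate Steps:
$\left(-18451 - 16910\right) \left(-27599 - 18803\right) = \left(-35361\right) \left(-46402\right) = 1640821122$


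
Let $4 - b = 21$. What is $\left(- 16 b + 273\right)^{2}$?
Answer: $297025$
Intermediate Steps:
$b = -17$ ($b = 4 - 21 = -17$)
$\left(- 16 b + 273\right)^{2} = \left(\left(-16\right) \left(-17\right) + 273\right)^{2} = \left(272 + 273\right)^{2} = 545^{2} = 297025$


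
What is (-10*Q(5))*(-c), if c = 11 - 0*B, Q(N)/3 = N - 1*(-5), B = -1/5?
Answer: 3300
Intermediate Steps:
B = -⅕ (B = -1*⅕ = -⅕ ≈ -0.20000)
Q(N) = 15 + 3*N (Q(N) = 3*(N - 1*(-5)) = 3*(N + 5) = 3*(5 + N) = 15 + 3*N)
c = 11 (c = 11 - 0*(-1)/5 = 11 - 1*0 = 11 + 0 = 11)
(-10*Q(5))*(-c) = (-10*(15 + 3*5))*(-1*11) = -10*(15 + 15)*(-11) = -10*30*(-11) = -300*(-11) = 3300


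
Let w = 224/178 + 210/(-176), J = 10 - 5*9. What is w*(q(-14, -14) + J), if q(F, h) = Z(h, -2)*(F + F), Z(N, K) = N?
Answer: 182427/7832 ≈ 23.293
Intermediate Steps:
q(F, h) = 2*F*h (q(F, h) = h*(F + F) = h*(2*F) = 2*F*h)
J = -35 (J = 10 - 45 = -35)
w = 511/7832 (w = 224*(1/178) + 210*(-1/176) = 112/89 - 105/88 = 511/7832 ≈ 0.065245)
w*(q(-14, -14) + J) = 511*(2*(-14)*(-14) - 35)/7832 = 511*(392 - 35)/7832 = (511/7832)*357 = 182427/7832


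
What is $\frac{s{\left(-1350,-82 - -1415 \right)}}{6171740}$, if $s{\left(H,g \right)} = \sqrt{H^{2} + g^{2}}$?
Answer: $\frac{\sqrt{3599389}}{6171740} \approx 0.0003074$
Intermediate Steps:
$\frac{s{\left(-1350,-82 - -1415 \right)}}{6171740} = \frac{\sqrt{\left(-1350\right)^{2} + \left(-82 - -1415\right)^{2}}}{6171740} = \sqrt{1822500 + \left(-82 + 1415\right)^{2}} \cdot \frac{1}{6171740} = \sqrt{1822500 + 1333^{2}} \cdot \frac{1}{6171740} = \sqrt{1822500 + 1776889} \cdot \frac{1}{6171740} = \sqrt{3599389} \cdot \frac{1}{6171740} = \frac{\sqrt{3599389}}{6171740}$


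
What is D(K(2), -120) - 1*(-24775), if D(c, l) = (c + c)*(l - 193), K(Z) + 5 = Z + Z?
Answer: 25401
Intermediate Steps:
K(Z) = -5 + 2*Z (K(Z) = -5 + (Z + Z) = -5 + 2*Z)
D(c, l) = 2*c*(-193 + l) (D(c, l) = (2*c)*(-193 + l) = 2*c*(-193 + l))
D(K(2), -120) - 1*(-24775) = 2*(-5 + 2*2)*(-193 - 120) - 1*(-24775) = 2*(-5 + 4)*(-313) + 24775 = 2*(-1)*(-313) + 24775 = 626 + 24775 = 25401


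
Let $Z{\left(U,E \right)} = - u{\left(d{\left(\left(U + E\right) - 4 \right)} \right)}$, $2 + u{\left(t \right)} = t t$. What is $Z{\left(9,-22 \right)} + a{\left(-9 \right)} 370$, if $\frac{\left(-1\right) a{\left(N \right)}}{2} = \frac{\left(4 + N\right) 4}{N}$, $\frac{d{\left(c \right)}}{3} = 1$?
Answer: $- \frac{14863}{9} \approx -1651.4$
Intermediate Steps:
$d{\left(c \right)} = 3$ ($d{\left(c \right)} = 3 \cdot 1 = 3$)
$u{\left(t \right)} = -2 + t^{2}$ ($u{\left(t \right)} = -2 + t t = -2 + t^{2}$)
$a{\left(N \right)} = - \frac{2 \left(16 + 4 N\right)}{N}$ ($a{\left(N \right)} = - 2 \frac{\left(4 + N\right) 4}{N} = - 2 \frac{16 + 4 N}{N} = - \frac{2 \left(16 + 4 N\right)}{N}$)
$Z{\left(U,E \right)} = -7$ ($Z{\left(U,E \right)} = - (-2 + 3^{2}) = - (-2 + 9) = \left(-1\right) 7 = -7$)
$Z{\left(9,-22 \right)} + a{\left(-9 \right)} 370 = -7 + \left(-8 - \frac{32}{-9}\right) 370 = -7 + \left(-8 - - \frac{32}{9}\right) 370 = -7 + \left(-8 + \frac{32}{9}\right) 370 = -7 - \frac{14800}{9} = - \frac{14863}{9}$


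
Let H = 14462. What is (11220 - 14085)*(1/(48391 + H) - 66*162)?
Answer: 641783182625/20951 ≈ 3.0633e+7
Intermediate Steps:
(11220 - 14085)*(1/(48391 + H) - 66*162) = (11220 - 14085)*(1/(48391 + 14462) - 66*162) = -2865*(1/62853 - 10692) = -2865*(-672024275/62853) = 641783182625/20951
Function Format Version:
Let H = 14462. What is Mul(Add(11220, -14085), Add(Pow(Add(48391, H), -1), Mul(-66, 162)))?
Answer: Rational(641783182625, 20951) ≈ 3.0633e+7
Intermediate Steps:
Mul(Add(11220, -14085), Add(Pow(Add(48391, H), -1), Mul(-66, 162))) = Mul(Add(11220, -14085), Add(Pow(Add(48391, 14462), -1), Mul(-66, 162))) = Mul(-2865, Add(Pow(62853, -1), -10692)) = Mul(-2865, Add(Rational(1, 62853), -10692)) = Mul(-2865, Rational(-672024275, 62853)) = Rational(641783182625, 20951)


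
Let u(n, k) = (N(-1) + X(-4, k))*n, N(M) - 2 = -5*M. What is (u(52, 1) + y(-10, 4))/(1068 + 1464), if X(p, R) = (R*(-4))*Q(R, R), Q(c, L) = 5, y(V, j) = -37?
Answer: -713/2532 ≈ -0.28160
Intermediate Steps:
N(M) = 2 - 5*M
X(p, R) = -20*R (X(p, R) = (R*(-4))*5 = -4*R*5 = -20*R)
u(n, k) = n*(7 - 20*k) (u(n, k) = ((2 - 5*(-1)) - 20*k)*n = ((2 + 5) - 20*k)*n = (7 - 20*k)*n = n*(7 - 20*k))
(u(52, 1) + y(-10, 4))/(1068 + 1464) = (52*(7 - 20*1) - 37)/(1068 + 1464) = (52*(7 - 20) - 37)/2532 = (52*(-13) - 37)*(1/2532) = (-676 - 37)*(1/2532) = -713*1/2532 = -713/2532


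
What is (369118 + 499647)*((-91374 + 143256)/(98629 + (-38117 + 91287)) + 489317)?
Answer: 64530025167841225/151799 ≈ 4.2510e+11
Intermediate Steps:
(369118 + 499647)*((-91374 + 143256)/(98629 + (-38117 + 91287)) + 489317) = 868765*(51882/(98629 + 53170) + 489317) = 868765*(51882/151799 + 489317) = 868765*(74277883165/151799) = 64530025167841225/151799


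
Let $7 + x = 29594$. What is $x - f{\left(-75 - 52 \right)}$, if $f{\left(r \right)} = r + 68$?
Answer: $29646$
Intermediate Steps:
$f{\left(r \right)} = 68 + r$
$x = 29587$ ($x = -7 + 29594 = 29587$)
$x - f{\left(-75 - 52 \right)} = 29587 - \left(68 - 127\right) = 29587 - -59 = 29587 + 59 = 29646$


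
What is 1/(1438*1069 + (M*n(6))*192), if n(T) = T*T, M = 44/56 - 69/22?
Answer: 77/117115022 ≈ 6.5747e-7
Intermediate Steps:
M = -181/77 (M = 44*(1/56) - 69*1/22 = 11/14 - 69/22 = -181/77 ≈ -2.3507)
n(T) = T²
1/(1438*1069 + (M*n(6))*192) = 1/(1438*1069 - 181/77*6²*192) = 1/(1537222 - 181/77*36*192) = 1/(1537222 - 6516/77*192) = 1/(1537222 - 1251072/77) = 1/(117115022/77) = 77/117115022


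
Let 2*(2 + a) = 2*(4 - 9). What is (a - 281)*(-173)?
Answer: 49824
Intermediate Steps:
a = -7 (a = -2 + (2*(4 - 9))/2 = -2 + (2*(-5))/2 = -2 + (½)*(-10) = -2 - 5 = -7)
(a - 281)*(-173) = (-7 - 281)*(-173) = -288*(-173) = 49824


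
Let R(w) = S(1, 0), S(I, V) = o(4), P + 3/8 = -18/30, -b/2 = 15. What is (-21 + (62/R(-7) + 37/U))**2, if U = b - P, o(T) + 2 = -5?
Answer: 64013554081/66048129 ≈ 969.20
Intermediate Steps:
o(T) = -7 (o(T) = -2 - 5 = -7)
b = -30 (b = -2*15 = -30)
P = -39/40 (P = -3/8 - 18/30 = -3/8 - 18*1/30 = -3/8 - 3/5 = -39/40 ≈ -0.97500)
S(I, V) = -7
R(w) = -7
U = -1161/40 (U = -30 - 1*(-39/40) = -30 + 39/40 = -1161/40 ≈ -29.025)
(-21 + (62/R(-7) + 37/U))**2 = (-21 + (62/(-7) + 37/(-1161/40)))**2 = (-21 + (62*(-1/7) + 37*(-40/1161)))**2 = (-21 + (-62/7 - 1480/1161))**2 = (-21 - 82342/8127)**2 = (-253009/8127)**2 = 64013554081/66048129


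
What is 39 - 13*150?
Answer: -1911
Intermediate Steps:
39 - 13*150 = 39 - 1950 = -1911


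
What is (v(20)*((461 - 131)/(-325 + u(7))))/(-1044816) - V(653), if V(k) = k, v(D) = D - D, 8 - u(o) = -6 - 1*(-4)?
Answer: -653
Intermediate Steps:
u(o) = 10 (u(o) = 8 - (-6 - 1*(-4)) = 8 - (-6 + 4) = 8 - 1*(-2) = 8 + 2 = 10)
v(D) = 0
(v(20)*((461 - 131)/(-325 + u(7))))/(-1044816) - V(653) = (0*((461 - 131)/(-325 + 10)))/(-1044816) - 1*653 = (0*(330/(-315)))*(-1/1044816) - 653 = (0*(330*(-1/315)))*(-1/1044816) - 653 = (0*(-22/21))*(-1/1044816) - 653 = 0*(-1/1044816) - 653 = 0 - 653 = -653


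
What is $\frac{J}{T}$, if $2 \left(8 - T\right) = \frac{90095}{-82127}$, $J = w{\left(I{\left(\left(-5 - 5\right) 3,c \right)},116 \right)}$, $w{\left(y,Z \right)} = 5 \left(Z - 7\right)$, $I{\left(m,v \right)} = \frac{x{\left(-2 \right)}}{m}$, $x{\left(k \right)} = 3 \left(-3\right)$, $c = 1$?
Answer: $\frac{89518430}{1404127} \approx 63.754$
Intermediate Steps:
$x{\left(k \right)} = -9$
$I{\left(m,v \right)} = - \frac{9}{m}$
$w{\left(y,Z \right)} = -35 + 5 Z$ ($w{\left(y,Z \right)} = 5 \left(-7 + Z\right) = -35 + 5 Z$)
$J = 545$ ($J = -35 + 5 \cdot 116 = -35 + 580 = 545$)
$T = \frac{1404127}{164254}$ ($T = 8 - \frac{90095 \frac{1}{-82127}}{2} = 8 - \frac{90095 \left(- \frac{1}{82127}\right)}{2} = 8 - - \frac{90095}{164254} = 8 + \frac{90095}{164254} = \frac{1404127}{164254} \approx 8.5485$)
$\frac{J}{T} = \frac{545}{\frac{1404127}{164254}} = 545 \cdot \frac{164254}{1404127} = \frac{89518430}{1404127}$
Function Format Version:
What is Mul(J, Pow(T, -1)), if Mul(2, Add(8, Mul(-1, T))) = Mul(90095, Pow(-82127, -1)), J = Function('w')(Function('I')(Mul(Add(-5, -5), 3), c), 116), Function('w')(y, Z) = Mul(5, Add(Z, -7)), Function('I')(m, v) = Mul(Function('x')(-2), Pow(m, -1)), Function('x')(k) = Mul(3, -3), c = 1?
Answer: Rational(89518430, 1404127) ≈ 63.754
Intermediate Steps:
Function('x')(k) = -9
Function('I')(m, v) = Mul(-9, Pow(m, -1))
Function('w')(y, Z) = Add(-35, Mul(5, Z)) (Function('w')(y, Z) = Mul(5, Add(-7, Z)) = Add(-35, Mul(5, Z)))
J = 545 (J = Add(-35, Mul(5, 116)) = Add(-35, 580) = 545)
T = Rational(1404127, 164254) (T = Add(8, Mul(Rational(-1, 2), Mul(90095, Pow(-82127, -1)))) = Add(8, Mul(Rational(-1, 2), Mul(90095, Rational(-1, 82127)))) = Add(8, Mul(Rational(-1, 2), Rational(-90095, 82127))) = Add(8, Rational(90095, 164254)) = Rational(1404127, 164254) ≈ 8.5485)
Mul(J, Pow(T, -1)) = Mul(545, Pow(Rational(1404127, 164254), -1)) = Mul(545, Rational(164254, 1404127)) = Rational(89518430, 1404127)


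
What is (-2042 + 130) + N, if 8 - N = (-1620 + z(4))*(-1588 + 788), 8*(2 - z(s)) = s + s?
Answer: -1297104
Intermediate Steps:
z(s) = 2 - s/4 (z(s) = 2 - (s + s)/8 = 2 - s/4)
N = -1295192 (N = 8 - (-1620 + (2 - 1/4*4))*(-1588 + 788) = 8 - (-1620 + (2 - 1))*(-800) = 8 - (-1620 + 1)*(-800) = 8 - (-1619)*(-800) = 8 - 1*1295200 = 8 - 1295200 = -1295192)
(-2042 + 130) + N = (-2042 + 130) - 1295192 = -1912 - 1295192 = -1297104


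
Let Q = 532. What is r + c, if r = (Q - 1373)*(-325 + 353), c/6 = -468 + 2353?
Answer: -12238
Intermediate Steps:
c = 11310 (c = 6*(-468 + 2353) = 6*1885 = 11310)
r = -23548 (r = (532 - 1373)*(-325 + 353) = -841*28 = -23548)
r + c = -23548 + 11310 = -12238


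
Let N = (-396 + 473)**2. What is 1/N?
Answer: 1/5929 ≈ 0.00016866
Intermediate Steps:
N = 5929 (N = 77**2 = 5929)
1/N = 1/5929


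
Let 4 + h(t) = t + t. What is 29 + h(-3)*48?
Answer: -451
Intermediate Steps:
h(t) = -4 + 2*t (h(t) = -4 + (t + t) = -4 + 2*t)
29 + h(-3)*48 = 29 + (-4 + 2*(-3))*48 = 29 + (-4 - 6)*48 = 29 - 10*48 = 29 - 480 = -451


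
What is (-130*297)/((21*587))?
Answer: -12870/4109 ≈ -3.1321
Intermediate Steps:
(-130*297)/((21*587)) = -38610/12327 = -38610*1/12327 = -12870/4109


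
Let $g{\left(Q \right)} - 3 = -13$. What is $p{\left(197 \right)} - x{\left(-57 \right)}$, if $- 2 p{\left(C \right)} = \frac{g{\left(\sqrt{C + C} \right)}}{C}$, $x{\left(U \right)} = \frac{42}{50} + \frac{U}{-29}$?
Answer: $- \frac{397073}{142825} \approx -2.7801$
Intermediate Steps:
$x{\left(U \right)} = \frac{21}{25} - \frac{U}{29}$ ($x{\left(U \right)} = 42 \cdot \frac{1}{50} + U \left(- \frac{1}{29}\right) = \frac{21}{25} - \frac{U}{29}$)
$g{\left(Q \right)} = -10$ ($g{\left(Q \right)} = 3 - 13 = -10$)
$p{\left(C \right)} = \frac{5}{C}$ ($p{\left(C \right)} = - \frac{\left(-10\right) \frac{1}{C}}{2} = \frac{5}{C}$)
$p{\left(197 \right)} - x{\left(-57 \right)} = \frac{5}{197} - \left(\frac{21}{25} - - \frac{57}{29}\right) = 5 \cdot \frac{1}{197} - \left(\frac{21}{25} + \frac{57}{29}\right) = \frac{5}{197} - \frac{2034}{725} = - \frac{397073}{142825}$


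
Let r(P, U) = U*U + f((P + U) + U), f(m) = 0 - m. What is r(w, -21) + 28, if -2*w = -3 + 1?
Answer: 510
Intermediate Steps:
w = 1 (w = -(-3 + 1)/2 = -½*(-2) = 1)
f(m) = -m
r(P, U) = U² - P - 2*U (r(P, U) = U*U - ((P + U) + U) = U² - (P + 2*U) = U² + (-P - 2*U) = U² - P - 2*U)
r(w, -21) + 28 = ((-21)² - 1*1 - 2*(-21)) + 28 = (441 - 1 + 42) + 28 = 482 + 28 = 510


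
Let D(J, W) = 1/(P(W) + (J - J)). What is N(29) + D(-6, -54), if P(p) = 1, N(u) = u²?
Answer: 842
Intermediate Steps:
D(J, W) = 1 (D(J, W) = 1/(1 + (J - J)) = 1/(1 + 0) = 1/1 = 1)
N(29) + D(-6, -54) = 29² + 1 = 841 + 1 = 842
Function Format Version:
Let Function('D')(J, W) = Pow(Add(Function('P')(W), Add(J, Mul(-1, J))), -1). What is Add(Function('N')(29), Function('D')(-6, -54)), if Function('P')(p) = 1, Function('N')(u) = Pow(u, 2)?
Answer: 842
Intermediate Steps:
Function('D')(J, W) = 1 (Function('D')(J, W) = Pow(Add(1, Add(J, Mul(-1, J))), -1) = Pow(Add(1, 0), -1) = Pow(1, -1) = 1)
Add(Function('N')(29), Function('D')(-6, -54)) = Add(Pow(29, 2), 1) = Add(841, 1) = 842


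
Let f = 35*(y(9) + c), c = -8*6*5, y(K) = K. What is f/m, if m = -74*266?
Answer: 1155/2812 ≈ 0.41074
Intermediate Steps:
c = -240 (c = -48*5 = -240)
m = -19684
f = -8085 (f = 35*(9 - 240) = 35*(-231) = -8085)
f/m = -8085/(-19684) = -8085*(-1/19684) = 1155/2812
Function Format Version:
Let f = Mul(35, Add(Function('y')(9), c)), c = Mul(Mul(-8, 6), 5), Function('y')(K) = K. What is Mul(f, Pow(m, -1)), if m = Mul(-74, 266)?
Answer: Rational(1155, 2812) ≈ 0.41074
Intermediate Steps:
c = -240 (c = Mul(-48, 5) = -240)
m = -19684
f = -8085 (f = Mul(35, Add(9, -240)) = Mul(35, -231) = -8085)
Mul(f, Pow(m, -1)) = Mul(-8085, Pow(-19684, -1)) = Mul(-8085, Rational(-1, 19684)) = Rational(1155, 2812)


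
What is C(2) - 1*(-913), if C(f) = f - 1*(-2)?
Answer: 917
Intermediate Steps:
C(f) = 2 + f (C(f) = f + 2 = 2 + f)
C(2) - 1*(-913) = (2 + 2) - 1*(-913) = 4 + 913 = 917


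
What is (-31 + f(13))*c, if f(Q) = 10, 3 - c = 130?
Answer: 2667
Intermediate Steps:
c = -127 (c = 3 - 1*130 = 3 - 130 = -127)
(-31 + f(13))*c = (-31 + 10)*(-127) = -21*(-127) = 2667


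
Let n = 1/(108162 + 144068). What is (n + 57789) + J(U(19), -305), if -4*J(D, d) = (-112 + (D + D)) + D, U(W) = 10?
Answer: 7290645093/126115 ≈ 57810.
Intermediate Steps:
n = 1/252230 ≈ 3.9646e-6
J(D, d) = 28 - 3*D/4 (J(D, d) = -((-112 + (D + D)) + D)/4 = -((-112 + 2*D) + D)/4 = -(-112 + 3*D)/4 = 28 - 3*D/4)
(n + 57789) + J(U(19), -305) = (1/252230 + 57789) + (28 - ¾*10) = 14576119471/252230 + (28 - 15/2) = 14576119471/252230 + 41/2 = 7290645093/126115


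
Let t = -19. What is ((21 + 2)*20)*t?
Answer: -8740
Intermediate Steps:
((21 + 2)*20)*t = ((21 + 2)*20)*(-19) = (23*20)*(-19) = 460*(-19) = -8740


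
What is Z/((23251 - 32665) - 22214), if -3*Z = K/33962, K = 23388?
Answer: 1949/268537534 ≈ 7.2578e-6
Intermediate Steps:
Z = -3898/16981 (Z = -7796/33962 = -⅓*11694/16981 = -3898/16981 ≈ -0.22955)
Z/((23251 - 32665) - 22214) = -3898/(16981*((23251 - 32665) - 22214)) = -3898/(16981*(-9414 - 22214)) = -3898/16981/(-31628) = -3898/16981*(-1/31628) = 1949/268537534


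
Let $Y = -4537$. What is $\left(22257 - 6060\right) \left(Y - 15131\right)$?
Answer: $-318562596$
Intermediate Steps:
$\left(22257 - 6060\right) \left(Y - 15131\right) = \left(22257 - 6060\right) \left(-4537 - 15131\right) = 16197 \left(-19668\right) = -318562596$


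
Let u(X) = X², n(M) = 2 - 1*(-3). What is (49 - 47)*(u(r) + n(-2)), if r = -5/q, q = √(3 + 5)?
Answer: 65/4 ≈ 16.250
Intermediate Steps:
q = 2*√2 (q = √8 = 2*√2 ≈ 2.8284)
n(M) = 5 (n(M) = 2 + 3 = 5)
r = -5*√2/4 ≈ -1.7678
(49 - 47)*(u(r) + n(-2)) = (49 - 47)*((-5*√2/4)² + 5) = 2*(25/8 + 5) = 2*(65/8) = 65/4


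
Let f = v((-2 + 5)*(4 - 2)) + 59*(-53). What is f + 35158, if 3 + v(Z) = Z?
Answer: 32034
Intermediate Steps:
v(Z) = -3 + Z
f = -3124 (f = (-3 + (-2 + 5)*(4 - 2)) + 59*(-53) = (-3 + 3*2) - 3127 = (-3 + 6) - 3127 = 3 - 3127 = -3124)
f + 35158 = -3124 + 35158 = 32034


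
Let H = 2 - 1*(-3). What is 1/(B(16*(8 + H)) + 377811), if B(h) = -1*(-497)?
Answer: 1/378308 ≈ 2.6433e-6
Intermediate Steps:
H = 5 (H = 2 + 3 = 5)
B(h) = 497
1/(B(16*(8 + H)) + 377811) = 1/(497 + 377811) = 1/378308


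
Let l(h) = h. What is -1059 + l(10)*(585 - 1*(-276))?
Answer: 7551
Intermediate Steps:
-1059 + l(10)*(585 - 1*(-276)) = -1059 + 10*(585 - 1*(-276)) = -1059 + 10*(585 + 276) = -1059 + 10*861 = -1059 + 8610 = 7551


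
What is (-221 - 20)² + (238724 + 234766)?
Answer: 531571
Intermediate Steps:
(-221 - 20)² + (238724 + 234766) = (-241)² + 473490 = 58081 + 473490 = 531571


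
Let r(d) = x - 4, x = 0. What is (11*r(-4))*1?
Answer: -44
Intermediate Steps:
r(d) = -4 (r(d) = 0 - 4 = -4)
(11*r(-4))*1 = (11*(-4))*1 = -44*1 = -44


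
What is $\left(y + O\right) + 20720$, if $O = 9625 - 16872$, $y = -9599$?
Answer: $3874$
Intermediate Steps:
$O = -7247$
$\left(y + O\right) + 20720 = \left(-9599 - 7247\right) + 20720 = -16846 + 20720 = 3874$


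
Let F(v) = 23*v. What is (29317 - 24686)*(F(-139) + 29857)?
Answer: 123462460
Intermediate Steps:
(29317 - 24686)*(F(-139) + 29857) = (29317 - 24686)*(23*(-139) + 29857) = 4631*(-3197 + 29857) = 4631*26660 = 123462460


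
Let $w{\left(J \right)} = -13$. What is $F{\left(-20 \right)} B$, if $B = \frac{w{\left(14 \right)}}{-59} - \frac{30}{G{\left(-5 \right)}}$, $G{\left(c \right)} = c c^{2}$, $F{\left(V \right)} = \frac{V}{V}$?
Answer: $\frac{679}{1475} \approx 0.46034$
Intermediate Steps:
$F{\left(V \right)} = 1$
$G{\left(c \right)} = c^{3}$
$B = \frac{679}{1475}$ ($B = - \frac{13}{-59} - \frac{30}{\left(-5\right)^{3}} = \left(-13\right) \left(- \frac{1}{59}\right) - \frac{30}{-125} = \frac{13}{59} - - \frac{6}{25} = \frac{13}{59} + \frac{6}{25} = \frac{679}{1475} \approx 0.46034$)
$F{\left(-20 \right)} B = 1 \cdot \frac{679}{1475} = \frac{679}{1475}$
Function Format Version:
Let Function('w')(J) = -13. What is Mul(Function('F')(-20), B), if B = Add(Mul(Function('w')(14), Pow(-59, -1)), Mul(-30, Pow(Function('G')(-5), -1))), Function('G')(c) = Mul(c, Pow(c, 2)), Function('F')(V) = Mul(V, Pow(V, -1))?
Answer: Rational(679, 1475) ≈ 0.46034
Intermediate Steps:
Function('F')(V) = 1
Function('G')(c) = Pow(c, 3)
B = Rational(679, 1475) (B = Add(Mul(-13, Pow(-59, -1)), Mul(-30, Pow(Pow(-5, 3), -1))) = Add(Mul(-13, Rational(-1, 59)), Mul(-30, Pow(-125, -1))) = Add(Rational(13, 59), Mul(-30, Rational(-1, 125))) = Add(Rational(13, 59), Rational(6, 25)) = Rational(679, 1475) ≈ 0.46034)
Mul(Function('F')(-20), B) = Mul(1, Rational(679, 1475)) = Rational(679, 1475)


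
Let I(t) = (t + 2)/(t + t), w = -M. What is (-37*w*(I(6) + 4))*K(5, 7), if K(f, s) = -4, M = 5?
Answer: -10360/3 ≈ -3453.3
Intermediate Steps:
w = -5 (w = -1*5 = -5)
I(t) = (2 + t)/(2*t) (I(t) = (2 + t)/((2*t)) = (2 + t)*(1/(2*t)) = (2 + t)/(2*t))
(-37*w*(I(6) + 4))*K(5, 7) = -(-185)*((½)*(2 + 6)/6 + 4)*(-4) = -(-185)*((½)*(⅙)*8 + 4)*(-4) = -(-185)*(⅔ + 4)*(-4) = -(-185)*14/3*(-4) = -37*(-70/3)*(-4) = (2590/3)*(-4) = -10360/3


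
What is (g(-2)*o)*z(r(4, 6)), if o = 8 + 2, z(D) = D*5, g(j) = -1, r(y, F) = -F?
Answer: 300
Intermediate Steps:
z(D) = 5*D
o = 10
(g(-2)*o)*z(r(4, 6)) = (-1*10)*(5*(-1*6)) = -50*(-6) = -10*(-30) = 300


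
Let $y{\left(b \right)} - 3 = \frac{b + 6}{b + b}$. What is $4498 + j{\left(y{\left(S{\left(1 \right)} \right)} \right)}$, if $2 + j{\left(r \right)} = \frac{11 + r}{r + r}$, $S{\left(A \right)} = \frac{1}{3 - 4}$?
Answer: $\frac{9015}{2} \approx 4507.5$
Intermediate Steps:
$S{\left(A \right)} = -1$ ($S{\left(A \right)} = \frac{1}{-1} = -1$)
$y{\left(b \right)} = 3 + \frac{6 + b}{2 b}$ ($y{\left(b \right)} = 3 + \frac{b + 6}{b + b} = 3 + \frac{6 + b}{2 b}$)
$j{\left(r \right)} = -2 + \frac{11 + r}{2 r}$ ($j{\left(r \right)} = -2 + \frac{11 + r}{r + r} = -2 + \frac{11 + r}{2 r}$)
$4498 + j{\left(y{\left(S{\left(1 \right)} \right)} \right)} = 4498 + \frac{11 - 3 \left(\frac{7}{2} + \frac{3}{-1}\right)}{2 \left(\frac{7}{2} + \frac{3}{-1}\right)} = 4498 + \frac{11 - 3 \left(\frac{7}{2} + 3 \left(-1\right)\right)}{2 \left(\frac{7}{2} + 3 \left(-1\right)\right)} = 4498 + \frac{11 - 3 \left(\frac{7}{2} - 3\right)}{2 \left(\frac{7}{2} - 3\right)} = 4498 + \frac{\frac{1}{\frac{1}{2}} \left(11 - \frac{3}{2}\right)}{2} = 4498 + \frac{1}{2} \cdot 2 \left(11 - \frac{3}{2}\right) = 4498 + \frac{1}{2} \cdot 2 \cdot \frac{19}{2} = 4498 + \frac{19}{2} = \frac{9015}{2}$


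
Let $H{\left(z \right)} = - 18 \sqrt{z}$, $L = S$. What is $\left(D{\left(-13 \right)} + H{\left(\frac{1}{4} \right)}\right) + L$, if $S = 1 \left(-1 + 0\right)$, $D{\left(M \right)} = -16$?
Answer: $-26$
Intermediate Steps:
$S = -1$ ($S = 1 \left(-1\right) = -1$)
$L = -1$
$\left(D{\left(-13 \right)} + H{\left(\frac{1}{4} \right)}\right) + L = \left(-16 - 18 \sqrt{\frac{1}{4}}\right) - 1 = \left(-16 - \frac{18}{2}\right) - 1 = \left(-16 - 9\right) - 1 = -25 - 1 = -26$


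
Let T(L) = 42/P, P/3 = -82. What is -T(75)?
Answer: 7/41 ≈ 0.17073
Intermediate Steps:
P = -246 (P = 3*(-82) = -246)
T(L) = -7/41 (T(L) = 42/(-246) = 42*(-1/246) = -7/41)
-T(75) = -1*(-7/41) = 7/41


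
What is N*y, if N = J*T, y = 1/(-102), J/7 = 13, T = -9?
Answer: 273/34 ≈ 8.0294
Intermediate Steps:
J = 91 (J = 7*13 = 91)
y = -1/102 ≈ -0.0098039
N = -819 (N = 91*(-9) = -819)
N*y = -819*(-1/102) = 273/34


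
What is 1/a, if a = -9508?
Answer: -1/9508 ≈ -0.00010517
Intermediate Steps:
1/a = 1/(-9508) = -1/9508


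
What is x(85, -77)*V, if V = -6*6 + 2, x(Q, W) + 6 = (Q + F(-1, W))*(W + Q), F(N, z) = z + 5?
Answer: -3332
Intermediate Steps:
F(N, z) = 5 + z
x(Q, W) = -6 + (Q + W)*(5 + Q + W) (x(Q, W) = -6 + (Q + (5 + W))*(W + Q) = -6 + (5 + Q + W)*(Q + W) = -6 + (Q + W)*(5 + Q + W))
V = -34 (V = -36 + 2 = -34)
x(85, -77)*V = (-6 + 85² + 85*(-77) + 85*(5 - 77) - 77*(5 - 77))*(-34) = (-6 + 7225 - 6545 + 85*(-72) - 77*(-72))*(-34) = (-6 + 7225 - 6545 - 6120 + 5544)*(-34) = 98*(-34) = -3332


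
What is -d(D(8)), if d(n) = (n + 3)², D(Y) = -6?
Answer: -9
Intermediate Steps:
d(n) = (3 + n)²
-d(D(8)) = -(3 - 6)² = -1*(-3)² = -1*9 = -9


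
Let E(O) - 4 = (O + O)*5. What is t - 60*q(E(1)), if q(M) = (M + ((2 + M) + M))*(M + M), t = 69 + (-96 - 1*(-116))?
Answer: -73831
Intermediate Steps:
E(O) = 4 + 10*O (E(O) = 4 + (O + O)*5 = 4 + (2*O)*5 = 4 + 10*O)
t = 89 (t = 69 + (-96 + 116) = 69 + 20 = 89)
q(M) = 2*M*(2 + 3*M) (q(M) = (M + (2 + 2*M))*(2*M) = (2 + 3*M)*(2*M) = 2*M*(2 + 3*M))
t - 60*q(E(1)) = 89 - 120*(4 + 10*1)*(2 + 3*(4 + 10*1)) = 89 - 120*(4 + 10)*(2 + 3*(4 + 10)) = 89 - 120*14*(2 + 3*14) = 89 - 120*14*(2 + 42) = 89 - 120*14*44 = 89 - 60*1232 = 89 - 73920 = -73831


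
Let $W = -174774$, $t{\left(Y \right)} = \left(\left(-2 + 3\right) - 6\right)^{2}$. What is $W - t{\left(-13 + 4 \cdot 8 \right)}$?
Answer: $-174799$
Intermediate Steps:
$t{\left(Y \right)} = 25$ ($t{\left(Y \right)} = \left(1 - 6\right)^{2} = \left(-5\right)^{2} = 25$)
$W - t{\left(-13 + 4 \cdot 8 \right)} = -174774 - 25 = -174799$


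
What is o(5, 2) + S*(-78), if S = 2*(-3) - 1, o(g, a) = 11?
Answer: 557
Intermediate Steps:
S = -7 (S = -6 - 1 = -7)
o(5, 2) + S*(-78) = 11 - 7*(-78) = 11 + 546 = 557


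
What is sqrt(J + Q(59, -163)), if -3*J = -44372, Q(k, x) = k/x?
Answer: sqrt(3536672451)/489 ≈ 121.62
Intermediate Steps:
J = 44372/3 (J = -1/3*(-44372) = 44372/3 ≈ 14791.)
sqrt(J + Q(59, -163)) = sqrt(44372/3 + 59/(-163)) = sqrt(44372/3 + 59*(-1/163)) = sqrt(44372/3 - 59/163) = sqrt(7232459/489) = sqrt(3536672451)/489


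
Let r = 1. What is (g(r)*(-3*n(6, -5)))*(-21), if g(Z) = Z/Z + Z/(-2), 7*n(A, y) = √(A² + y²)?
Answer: 9*√61/2 ≈ 35.146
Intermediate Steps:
n(A, y) = √(A² + y²)/7
g(Z) = 1 - Z/2 (g(Z) = 1 + Z*(-½) = 1 - Z/2)
(g(r)*(-3*n(6, -5)))*(-21) = ((1 - ½*1)*(-3*√(6² + (-5)²)/7))*(-21) = ((1 - ½)*(-3*√(36 + 25)/7))*(-21) = ((-3*√61/7)/2)*(-21) = -3*√61/14*(-21) = 9*√61/2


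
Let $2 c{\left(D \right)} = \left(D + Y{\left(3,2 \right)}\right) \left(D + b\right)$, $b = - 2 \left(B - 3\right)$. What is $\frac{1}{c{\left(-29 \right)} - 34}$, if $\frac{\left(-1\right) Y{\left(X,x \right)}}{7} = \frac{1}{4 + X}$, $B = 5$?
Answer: $\frac{1}{461} \approx 0.0021692$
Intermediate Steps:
$Y{\left(X,x \right)} = - \frac{7}{4 + X}$
$b = -4$ ($b = - 2 \left(5 - 3\right) = \left(-2\right) 2 = -4$)
$c{\left(D \right)} = \frac{\left(-1 + D\right) \left(-4 + D\right)}{2}$ ($c{\left(D \right)} = \frac{\left(D - \frac{7}{4 + 3}\right) \left(D - 4\right)}{2} = \frac{\left(D - \frac{7}{7}\right) \left(-4 + D\right)}{2} = \frac{\left(D - 1\right) \left(-4 + D\right)}{2} = \frac{\left(-1 + D\right) \left(-4 + D\right)}{2}$)
$\frac{1}{c{\left(-29 \right)} - 34} = \frac{1}{\left(2 + \frac{\left(-29\right)^{2}}{2} - - \frac{145}{2}\right) - 34} = \frac{1}{\left(2 + \frac{1}{2} \cdot 841 + \frac{145}{2}\right) - 34} = \frac{1}{\left(2 + \frac{841}{2} + \frac{145}{2}\right) - 34} = \frac{1}{495 - 34} = \frac{1}{461}$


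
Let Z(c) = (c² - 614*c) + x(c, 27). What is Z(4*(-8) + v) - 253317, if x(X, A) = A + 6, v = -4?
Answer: -229884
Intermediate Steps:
x(X, A) = 6 + A
Z(c) = 33 + c² - 614*c (Z(c) = (c² - 614*c) + (6 + 27) = (c² - 614*c) + 33 = 33 + c² - 614*c)
Z(4*(-8) + v) - 253317 = (33 + (4*(-8) - 4)² - 614*(4*(-8) - 4)) - 253317 = (33 + (-32 - 4)² - 614*(-32 - 4)) - 253317 = (33 + (-36)² - 614*(-36)) - 253317 = (33 + 1296 + 22104) - 253317 = 23433 - 253317 = -229884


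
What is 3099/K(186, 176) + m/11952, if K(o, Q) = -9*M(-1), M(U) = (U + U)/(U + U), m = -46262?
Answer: -2080867/5976 ≈ -348.20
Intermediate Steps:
M(U) = 1 (M(U) = (2*U)/((2*U)) = (2*U)*(1/(2*U)) = 1)
K(o, Q) = -9 (K(o, Q) = -9*1 = -9)
3099/K(186, 176) + m/11952 = 3099/(-9) - 46262/11952 = 3099*(-⅑) - 46262*1/11952 = -1033/3 - 23131/5976 = -2080867/5976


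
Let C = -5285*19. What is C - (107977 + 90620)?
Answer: -299012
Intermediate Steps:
C = -100415
C - (107977 + 90620) = -100415 - (107977 + 90620) = -100415 - 1*198597 = -100415 - 198597 = -299012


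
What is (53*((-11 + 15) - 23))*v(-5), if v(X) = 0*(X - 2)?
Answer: 0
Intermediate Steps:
v(X) = 0 (v(X) = 0*(-2 + X) = 0)
(53*((-11 + 15) - 23))*v(-5) = (53*((-11 + 15) - 23))*0 = (53*(4 - 23))*0 = (53*(-19))*0 = -1007*0 = 0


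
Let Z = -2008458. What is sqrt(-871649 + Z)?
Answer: I*sqrt(2880107) ≈ 1697.1*I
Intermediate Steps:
sqrt(-871649 + Z) = sqrt(-871649 - 2008458) = sqrt(-2880107) = I*sqrt(2880107)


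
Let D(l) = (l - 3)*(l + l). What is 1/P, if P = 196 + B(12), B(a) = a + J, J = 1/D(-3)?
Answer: 36/7489 ≈ 0.0048070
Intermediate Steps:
D(l) = 2*l*(-3 + l) (D(l) = (-3 + l)*(2*l) = 2*l*(-3 + l))
J = 1/36 (J = 1/(2*(-3)*(-3 - 3)) = 1/(2*(-3)*(-6)) = 1/36 ≈ 0.027778)
B(a) = 1/36 + a (B(a) = a + 1/36 = 1/36 + a)
P = 7489/36 (P = 196 + (1/36 + 12) = 196 + 433/36 = 7489/36 ≈ 208.03)
1/P = 1/(7489/36) = 36/7489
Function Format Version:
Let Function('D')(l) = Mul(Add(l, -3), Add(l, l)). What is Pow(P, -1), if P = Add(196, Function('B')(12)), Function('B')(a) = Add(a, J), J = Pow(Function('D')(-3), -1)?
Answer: Rational(36, 7489) ≈ 0.0048070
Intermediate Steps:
Function('D')(l) = Mul(2, l, Add(-3, l)) (Function('D')(l) = Mul(Add(-3, l), Mul(2, l)) = Mul(2, l, Add(-3, l)))
J = Rational(1, 36) (J = Pow(Mul(2, -3, Add(-3, -3)), -1) = Pow(Mul(2, -3, -6), -1) = Pow(36, -1) = Rational(1, 36) ≈ 0.027778)
Function('B')(a) = Add(Rational(1, 36), a) (Function('B')(a) = Add(a, Rational(1, 36)) = Add(Rational(1, 36), a))
P = Rational(7489, 36) (P = Add(196, Add(Rational(1, 36), 12)) = Add(196, Rational(433, 36)) = Rational(7489, 36) ≈ 208.03)
Pow(P, -1) = Pow(Rational(7489, 36), -1) = Rational(36, 7489)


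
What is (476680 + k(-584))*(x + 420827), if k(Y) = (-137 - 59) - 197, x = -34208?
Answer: 184141603653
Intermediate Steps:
k(Y) = -393 (k(Y) = -196 - 197 = -393)
(476680 + k(-584))*(x + 420827) = (476680 - 393)*(-34208 + 420827) = 476287*386619 = 184141603653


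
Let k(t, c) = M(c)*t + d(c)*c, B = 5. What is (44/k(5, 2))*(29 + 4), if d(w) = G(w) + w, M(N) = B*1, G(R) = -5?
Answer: 1452/19 ≈ 76.421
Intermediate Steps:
M(N) = 5 (M(N) = 5*1 = 5)
d(w) = -5 + w
k(t, c) = 5*t + c*(-5 + c) (k(t, c) = 5*t + (-5 + c)*c = 5*t + c*(-5 + c))
(44/k(5, 2))*(29 + 4) = (44/(5*5 + 2*(-5 + 2)))*(29 + 4) = (44/(25 + 2*(-3)))*33 = (44/(25 - 6))*33 = (44/19)*33 = 1452/19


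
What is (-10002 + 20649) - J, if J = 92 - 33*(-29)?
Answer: 9598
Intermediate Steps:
J = 1049 (J = 92 + 957 = 1049)
(-10002 + 20649) - J = (-10002 + 20649) - 1*1049 = 10647 - 1049 = 9598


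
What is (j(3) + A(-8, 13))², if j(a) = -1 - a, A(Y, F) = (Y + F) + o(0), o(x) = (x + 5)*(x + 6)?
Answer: 961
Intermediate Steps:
o(x) = (5 + x)*(6 + x)
A(Y, F) = 30 + F + Y (A(Y, F) = (Y + F) + (30 + 0² + 11*0) = (F + Y) + (30 + 0 + 0) = (F + Y) + 30 = 30 + F + Y)
(j(3) + A(-8, 13))² = ((-1 - 1*3) + (30 + 13 - 8))² = ((-1 - 3) + 35)² = (-4 + 35)² = 31² = 961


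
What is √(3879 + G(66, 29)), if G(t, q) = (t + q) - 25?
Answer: √3949 ≈ 62.841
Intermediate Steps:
G(t, q) = -25 + q + t (G(t, q) = (q + t) - 25 = -25 + q + t)
√(3879 + G(66, 29)) = √(3879 + (-25 + 29 + 66)) = √(3879 + 70) = √3949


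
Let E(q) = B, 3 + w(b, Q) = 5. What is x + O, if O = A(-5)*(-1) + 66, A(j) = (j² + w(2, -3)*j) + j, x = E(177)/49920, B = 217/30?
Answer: 83865817/1497600 ≈ 56.000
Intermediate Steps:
B = 217/30 (B = 217*(1/30) = 217/30 ≈ 7.2333)
w(b, Q) = 2 (w(b, Q) = -3 + 5 = 2)
E(q) = 217/30
x = 217/1497600 (x = (217/30)/49920 = (217/30)*(1/49920) = 217/1497600 ≈ 0.00014490)
A(j) = j² + 3*j (A(j) = (j² + 2*j) + j = j² + 3*j)
O = 56 (O = -5*(3 - 5)*(-1) + 66 = -5*(-2)*(-1) + 66 = 10*(-1) + 66 = -10 + 66 = 56)
x + O = 217/1497600 + 56 = 83865817/1497600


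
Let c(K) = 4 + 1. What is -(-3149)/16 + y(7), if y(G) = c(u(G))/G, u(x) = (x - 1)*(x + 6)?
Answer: 22123/112 ≈ 197.53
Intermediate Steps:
u(x) = (-1 + x)*(6 + x)
c(K) = 5
y(G) = 5/G
-(-3149)/16 + y(7) = -(-3149)/16 + 5/7 = -(-3149)/16 + 5*(1/7) = -47*(-67/16) + 5/7 = 3149/16 + 5/7 = 22123/112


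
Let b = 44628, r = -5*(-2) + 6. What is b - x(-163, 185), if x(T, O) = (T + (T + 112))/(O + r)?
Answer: 8970442/201 ≈ 44629.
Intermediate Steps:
r = 16 (r = 10 + 6 = 16)
x(T, O) = (112 + 2*T)/(16 + O) (x(T, O) = (T + (T + 112))/(O + 16) = (T + (112 + T))/(16 + O) = (112 + 2*T)/(16 + O))
b - x(-163, 185) = 44628 - 2*(56 - 163)/(16 + 185) = 44628 - 2*(-107)/201 = 44628 - 1*(-214/201) = 44628 + 214/201 = 8970442/201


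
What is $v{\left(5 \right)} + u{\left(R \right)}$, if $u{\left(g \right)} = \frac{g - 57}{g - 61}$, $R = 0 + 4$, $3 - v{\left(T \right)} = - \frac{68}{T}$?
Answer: $\frac{4996}{285} \approx 17.53$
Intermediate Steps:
$v{\left(T \right)} = 3 + \frac{68}{T}$ ($v{\left(T \right)} = 3 - - \frac{68}{T} = 3 + \frac{68}{T}$)
$R = 4$
$u{\left(g \right)} = \frac{-57 + g}{-61 + g}$
$v{\left(5 \right)} + u{\left(R \right)} = \left(3 + \frac{68}{5}\right) + \frac{-57 + 4}{-61 + 4} = \left(3 + 68 \cdot \frac{1}{5}\right) + \frac{1}{-57} \left(-53\right) = \left(3 + \frac{68}{5}\right) - - \frac{53}{57} = \frac{83}{5} + \frac{53}{57} = \frac{4996}{285}$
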